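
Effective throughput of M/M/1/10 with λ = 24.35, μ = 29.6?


ρ = 0.8226; P_K = (1−ρ)ρ^10/(1−ρ^11) = 0.028501
λ_eff = λ(1 − P_K) = 24.35·(1 − 0.028501) = 24.35·0.971499 = 23.6560 /hr

Final: 23.6560 /hr


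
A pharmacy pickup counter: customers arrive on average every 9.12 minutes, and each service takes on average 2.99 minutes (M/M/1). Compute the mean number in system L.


λ = 60/9.12 = 6.5789 /hr
μ = 60/2.99 = 20.0669 /hr
ρ = λ/μ = 6.5789/20.0669 = 0.3279
L = ρ/(1−ρ) = 0.3279/0.6721 = 0.4878

Final: 0.4878


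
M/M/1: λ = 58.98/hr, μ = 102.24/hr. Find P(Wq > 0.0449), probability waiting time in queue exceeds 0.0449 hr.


ρ = 58.98/102.24 = 0.5769
P(Wq > t) = ρ·e^{−(μ−λ)t} = 0.5769·e^{−1.9424}
= 0.5769·0.143363 = 0.082703

Final: 0.082703


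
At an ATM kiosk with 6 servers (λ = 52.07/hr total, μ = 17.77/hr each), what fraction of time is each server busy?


ρ = λ/(cμ) = 52.07/(6·17.77) = 52.07/106.62 = 0.4884

Final: 0.4884


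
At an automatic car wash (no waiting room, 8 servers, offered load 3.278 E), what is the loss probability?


B(c,a) = (a^c/c!) / Σ_{k=0}^{c} a^k/k!
a^8/8! = 0.330637
Σ terms (k=0..8): 1.00000 + 3.27800 + 5.37264 + 5.87051 + 4.81088 + 3.15401 + 1.72314 + 0.80692 + 0.33064 = 26.346745
B = 0.330637/26.346745 = 0.012549

Final: 0.012549


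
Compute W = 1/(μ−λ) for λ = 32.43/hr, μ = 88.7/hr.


W = 1/(μ−λ) = 1/(88.7 − 32.43) = 1/56.27 = 0.01777 hr

Final: 0.01777 hr


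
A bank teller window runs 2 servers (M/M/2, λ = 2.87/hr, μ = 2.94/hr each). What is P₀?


a = λ/μ = 2.87/2.94 = 0.9762; ρ = a/c = 0.4881
Σ_{k=0}^{1} a^k/k! (terms k=0..1) = 1.00000 + 0.97619 = 1.97619
Tail: a^2/(2!(1−ρ)) = 0.95295/(2·0.5119) = 0.93079
P₀ = 1/(1.97619 + 0.93079) = 1/2.90698 = 0.344000

Final: 0.344000


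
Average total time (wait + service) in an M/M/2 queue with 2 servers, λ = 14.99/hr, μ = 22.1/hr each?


a = 0.6783; ρ = 0.3391; P₀ = 0.493496
Lq = P₀·a^c·ρ/(c!(1−ρ)²) = 0.08815
Wq = Lq/λ = 0.08815/14.99 = 0.005881 hr
W = Wq + 1/μ = 0.005881 + 0.04525 = 0.05113 hr

Final: 0.05113 hr


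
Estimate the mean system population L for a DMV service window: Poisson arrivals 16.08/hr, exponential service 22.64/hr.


ρ = λ/μ = 16.08/22.64 = 0.7102
L = ρ/(1−ρ) = 0.7102/(1 − 0.7102) = 0.7102/0.2898 = 2.4512

Final: 2.4512


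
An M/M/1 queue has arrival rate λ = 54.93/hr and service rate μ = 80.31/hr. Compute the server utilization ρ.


ρ = λ/μ = 54.93/80.31 = 0.6840

Final: 0.6840


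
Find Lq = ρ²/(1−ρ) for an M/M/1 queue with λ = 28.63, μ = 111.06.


ρ = 28.63/111.06 = 0.2578
Lq = ρ²/(1−ρ) = 0.06645/0.7422 = 0.08954

Final: 0.08954


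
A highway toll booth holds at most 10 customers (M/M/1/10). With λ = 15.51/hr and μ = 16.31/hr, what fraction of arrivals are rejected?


ρ = λ/μ = 15.51/16.31 = 0.9510
P_K = (1−ρ)ρ^K/(1−ρ^(K+1)) = (0.04905·0.604753)/(1 − 0.575091)
= 0.029663/0.424909 = 0.069810

Final: 0.069810


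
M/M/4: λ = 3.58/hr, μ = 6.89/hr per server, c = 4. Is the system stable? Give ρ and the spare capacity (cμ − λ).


Total capacity cμ = 4·6.89 = 27.56/hr
ρ = λ/(cμ) = 3.58/27.56 = 0.1299
Stable ⇔ ρ < 1: YES
Spare capacity = cμ − λ = 27.56 − 3.58 = 23.98/hr

Final: ρ = 0.1299; stable; margin = 23.98/hr


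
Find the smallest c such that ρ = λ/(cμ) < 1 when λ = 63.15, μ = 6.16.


Stability requires cμ > λ ⇔ c > λ/μ.
λ/μ = 63.15/6.16 = 10.2516
Minimum integer c = ⌊10.2516⌋ + 1 = 11
Check: 11·6.16 = 67.76 > 63.15, while 10·6.16 = 61.60 ≤ 63.15

Final: 11 servers


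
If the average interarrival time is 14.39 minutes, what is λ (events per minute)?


λ = 1/(interarrival time) in consistent units.
1 minute = 1 min, so λ = 1/14.39 = 0.06949 per minute

Final: 0.06949 /min


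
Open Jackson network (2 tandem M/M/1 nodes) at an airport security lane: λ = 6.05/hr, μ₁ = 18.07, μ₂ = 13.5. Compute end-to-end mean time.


Each node sees arrival rate λ = 6.05/hr (tandem ⇒ throughput preserved).
W₁ = 1/(μ₁−λ) = 1/(18.07−6.05) = 0.08319 hr
W₂ = 1/(μ₂−λ) = 1/(13.5−6.05) = 0.13423 hr
W_total = W₁ + W₂ = 0.08319 + 0.13423 = 0.21742 hr

Final: 0.21742 hr


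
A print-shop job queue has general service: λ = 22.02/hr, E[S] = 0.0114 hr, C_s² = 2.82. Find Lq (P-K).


ρ = λ·E[S] = 22.02·0.0114 = 0.2510
Lq = ρ²(1+C_s²)/(2(1−ρ)) = 0.06302·(1+2.82)/(2·0.7490)
= 0.06302·3.8200/1.4979 = 0.16070

Final: 0.16070


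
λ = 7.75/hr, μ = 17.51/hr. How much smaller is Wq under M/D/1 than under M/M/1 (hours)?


ρ = 7.75/17.51 = 0.4426
Wq(M/M/1) = ρ/(μ−λ) = 0.4426/9.76 = 0.04535 hr
Wq(M/D/1) = ρ/(2(μ−λ)) = 0.02267 hr
Savings = 0.04535 − 0.02267 = 0.02267 hr

Final: 0.02267 hr


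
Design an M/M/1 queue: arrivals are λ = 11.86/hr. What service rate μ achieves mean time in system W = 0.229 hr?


W = 1/(μ−λ) ⇒ μ − λ = 1/W = 1/0.229 = 4.3668
μ = λ + 1/W = 11.86 + 4.3668 = 16.2268 per hr

Final: 16.2268 /hr


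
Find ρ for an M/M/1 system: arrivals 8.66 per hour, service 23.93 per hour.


ρ = λ/μ = 8.66/23.93 = 0.3619

Final: 0.3619


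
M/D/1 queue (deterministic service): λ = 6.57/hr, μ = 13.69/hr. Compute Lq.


ρ = 6.57/13.69 = 0.4799
M/D/1: Lq = ρ²/(2(1−ρ)) = 0.2303/(2·0.5201) = 0.22142

Final: 0.22142


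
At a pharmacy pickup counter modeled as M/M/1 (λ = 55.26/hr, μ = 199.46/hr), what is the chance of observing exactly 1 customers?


ρ = 55.26/199.46 = 0.2770
P_n = (1−ρ)·ρ^n = (1 − 0.2770)·0.2770^1 = 0.7230·0.277048 = 0.200292

Final: 0.200292


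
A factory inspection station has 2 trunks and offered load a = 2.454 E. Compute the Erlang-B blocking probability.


B(c,a) = (a^c/c!) / Σ_{k=0}^{c} a^k/k!
a^2/2! = 3.011058
Σ terms (k=0..2): 1.00000 + 2.45400 + 3.01106 = 6.465058
B = 3.011058/6.465058 = 0.465743

Final: 0.465743


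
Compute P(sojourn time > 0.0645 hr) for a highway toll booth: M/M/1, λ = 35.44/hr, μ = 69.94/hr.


W ~ Exponential(μ−λ) for M/M/1.
μ − λ = 69.94 − 35.44 = 34.5000
P(W > t) = e^{−(μ−λ)t} = e^{−2.2252} = 0.108040

Final: 0.108040


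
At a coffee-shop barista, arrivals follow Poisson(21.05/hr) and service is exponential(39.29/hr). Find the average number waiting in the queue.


ρ = 21.05/39.29 = 0.5358
Lq = ρ²/(1−ρ) = 0.2870/0.4642 = 0.6183

Final: 0.6183


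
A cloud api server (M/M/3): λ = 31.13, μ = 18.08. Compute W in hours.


a = 1.7218; ρ = 0.5739; P₀ = 0.161270
Lq = P₀·a^c·ρ/(c!(1−ρ)²) = 0.43375
Wq = Lq/λ = 0.43375/31.13 = 0.01393 hr
W = Wq + 1/μ = 0.01393 + 0.05531 = 0.06924 hr

Final: 0.06924 hr


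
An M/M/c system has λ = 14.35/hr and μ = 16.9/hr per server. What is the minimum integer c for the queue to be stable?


Stability requires cμ > λ ⇔ c > λ/μ.
λ/μ = 14.35/16.9 = 0.8491
Minimum integer c = ⌊0.8491⌋ + 1 = 1
Check: 1·16.9 = 16.90 > 14.35, while 0·16.9 = 0.00 ≤ 14.35

Final: 1 servers


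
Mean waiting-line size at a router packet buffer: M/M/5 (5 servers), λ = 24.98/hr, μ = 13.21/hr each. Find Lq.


a = λ/μ = 1.8910; ρ = a/5 = 0.3782
P₀ = 0.150089
Lq = P₀·a^c·ρ / (c!·(1−ρ)²) = 0.150089·24.17954·0.3782/(120·0.38664)
= 0.02958

Final: 0.02958


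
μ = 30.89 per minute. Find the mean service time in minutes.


Mean service time = 1/μ = 1/30.89 minute = 0.03237 minute
In minutes: 0.03237 × 1 = 0.03237 min

Final: 0.03237 min


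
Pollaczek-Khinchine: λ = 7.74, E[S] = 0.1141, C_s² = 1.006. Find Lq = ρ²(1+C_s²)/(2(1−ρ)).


ρ = λ·E[S] = 7.74·0.1141 = 0.8831
Lq = ρ²(1+C_s²)/(2(1−ρ)) = 0.7799·(1+1.006)/(2·0.1169)
= 0.7799·2.0060/0.2337 = 6.69370

Final: 6.69370


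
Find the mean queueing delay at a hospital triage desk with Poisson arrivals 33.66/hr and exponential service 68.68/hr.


ρ = 33.66/68.68 = 0.4901
Wq = ρ/(μ−λ) = 0.4901/(68.68 − 33.66) = 0.4901/35.02 = 0.01399 hr

Final: 0.01399 hr


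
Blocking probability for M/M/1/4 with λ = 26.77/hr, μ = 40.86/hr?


ρ = λ/μ = 26.77/40.86 = 0.6552
P_K = (1−ρ)ρ^K/(1−ρ^(K+1)) = (0.3448·0.184247)/(1 − 0.120712)
= 0.063535/0.879288 = 0.072257

Final: 0.072257


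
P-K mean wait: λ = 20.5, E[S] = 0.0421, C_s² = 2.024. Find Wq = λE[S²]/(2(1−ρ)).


ρ = λ·E[S] = 20.5·0.0421 = 0.8630
E[S²] = E[S]²(1+C_s²) = 0.0421²·(1+2.024) = 0.005360
Wq = λ·E[S²]/(2(1−ρ)) = 20.5·0.005360/(2·0.1370) = 0.40115 hr

Final: 0.40115 hr


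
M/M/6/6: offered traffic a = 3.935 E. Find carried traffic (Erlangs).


B(6,3.935) = 0.112482 (Erlang-B)
Carried load = a(1 − B) = 3.935·(1 − 0.112482) = 3.935·0.887518 = 3.4924 E

Final: 3.4924 Erlangs


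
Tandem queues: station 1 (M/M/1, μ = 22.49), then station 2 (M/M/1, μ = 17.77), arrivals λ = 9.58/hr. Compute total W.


Each node sees arrival rate λ = 9.58/hr (tandem ⇒ throughput preserved).
W₁ = 1/(μ₁−λ) = 1/(22.49−9.58) = 0.07746 hr
W₂ = 1/(μ₂−λ) = 1/(17.77−9.58) = 0.12210 hr
W_total = W₁ + W₂ = 0.07746 + 0.12210 = 0.19956 hr

Final: 0.19956 hr


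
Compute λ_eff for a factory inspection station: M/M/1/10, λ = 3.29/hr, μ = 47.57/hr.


ρ = 0.06916; P_K = (1−ρ)ρ^10/(1−ρ^11) = 2.331e-12
λ_eff = λ(1 − P_K) = 3.29·(1 − 2.331e-12) = 3.29·1.000000 = 3.2900 /hr

Final: 3.2900 /hr


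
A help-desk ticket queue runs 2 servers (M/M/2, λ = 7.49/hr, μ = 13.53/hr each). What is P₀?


a = λ/μ = 7.49/13.53 = 0.5536; ρ = a/c = 0.2768
Σ_{k=0}^{1} a^k/k! (terms k=0..1) = 1.00000 + 0.55358 = 1.55358
Tail: a^2/(2!(1−ρ)) = 0.30646/(2·0.7232) = 0.21187
P₀ = 1/(1.55358 + 0.21187) = 1/1.76546 = 0.566425

Final: 0.566425


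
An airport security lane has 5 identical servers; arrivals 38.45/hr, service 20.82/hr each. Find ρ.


ρ = λ/(cμ) = 38.45/(5·20.82) = 38.45/104.10 = 0.3694

Final: 0.3694


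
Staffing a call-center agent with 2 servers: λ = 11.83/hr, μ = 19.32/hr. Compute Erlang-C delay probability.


a = λ/μ = 0.6123; ρ = a/2 = 0.3062
P₀ = 0.531207 (from M/M/c formula)
C(c,a) = [a^c/(c!(1−ρ))]·P₀ = [0.37493/(2·0.6938)]·0.531207
= 0.27019·0.531207 = 0.143525

Final: 0.143525


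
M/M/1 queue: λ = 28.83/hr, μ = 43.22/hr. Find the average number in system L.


ρ = λ/μ = 28.83/43.22 = 0.6671
L = ρ/(1−ρ) = 0.6671/(1 − 0.6671) = 0.6671/0.3329 = 2.0035

Final: 2.0035


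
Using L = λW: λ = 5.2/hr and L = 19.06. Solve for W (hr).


W = L/λ = 19.06/5.2 = 3.6654 hr

Final: 3.6654 hr


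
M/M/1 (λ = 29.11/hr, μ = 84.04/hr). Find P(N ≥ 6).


ρ = 29.11/84.04 = 0.3464
P(N ≥ n) = ρ^n = 0.3464^6 = 0.001727

Final: 0.001727


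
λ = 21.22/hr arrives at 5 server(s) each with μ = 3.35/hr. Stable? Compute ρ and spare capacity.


Total capacity cμ = 5·3.35 = 16.75/hr
ρ = λ/(cμ) = 21.22/16.75 = 1.2669
Stable ⇔ ρ < 1: NO
Spare capacity = cμ − λ = 16.75 − 21.22 = -4.47/hr

Final: ρ = 1.2669; unstable; margin = -4.47/hr


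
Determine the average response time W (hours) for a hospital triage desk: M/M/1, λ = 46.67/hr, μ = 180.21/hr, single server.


W = 1/(μ−λ) = 1/(180.21 − 46.67) = 1/133.54 = 0.007488 hr

Final: 0.007488 hr


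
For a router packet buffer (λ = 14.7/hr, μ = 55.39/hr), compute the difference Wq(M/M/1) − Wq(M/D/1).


ρ = 14.7/55.39 = 0.2654
Wq(M/M/1) = ρ/(μ−λ) = 0.2654/40.69 = 0.006522 hr
Wq(M/D/1) = ρ/(2(μ−λ)) = 0.003261 hr
Savings = 0.006522 − 0.003261 = 0.003261 hr

Final: 0.003261 hr


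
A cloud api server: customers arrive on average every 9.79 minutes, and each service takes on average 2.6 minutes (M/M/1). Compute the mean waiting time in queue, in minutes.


λ = 60/9.79 = 6.1287 /hr
μ = 60/2.6 = 23.0769 /hr
ρ = λ/μ = 6.1287/23.0769 = 0.2656
Wq = ρ/(μ−λ) = 0.2656/(23.0769−6.1287) = 0.01567 hr
In minutes: 0.01567·60 = 0.9402 min

Final: 0.9402 min


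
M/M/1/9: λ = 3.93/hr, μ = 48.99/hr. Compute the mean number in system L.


ρ = 3.93/48.99 = 0.08022
L = ρ[1 − (K+1)ρ^K + Kρ^(K+1)] / [(1−ρ)(1−ρ^(K+1))]
Numerator: 0.08022·(1 − 10·1.376e-10 + 9·1.104e-11) = 0.080220
Denominator: (0.9198)·(1.000000) = 0.919780
L = 0.080220/0.919780 = 0.08722

Final: 0.08722


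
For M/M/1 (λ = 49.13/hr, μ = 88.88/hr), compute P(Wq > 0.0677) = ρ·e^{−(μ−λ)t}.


ρ = 49.13/88.88 = 0.5528
P(Wq > t) = ρ·e^{−(μ−λ)t} = 0.5528·e^{−2.6911}
= 0.5528·0.067808 = 0.037482

Final: 0.037482


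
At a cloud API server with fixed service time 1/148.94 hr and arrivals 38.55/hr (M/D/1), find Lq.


ρ = 38.55/148.94 = 0.2588
M/D/1: Lq = ρ²/(2(1−ρ)) = 0.06699/(2·0.7412) = 0.04519

Final: 0.04519


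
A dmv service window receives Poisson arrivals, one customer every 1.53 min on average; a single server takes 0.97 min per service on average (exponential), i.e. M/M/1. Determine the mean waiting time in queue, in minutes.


λ = 60/1.53 = 39.2157 /hr
μ = 60/0.97 = 61.8557 /hr
ρ = λ/μ = 39.2157/61.8557 = 0.6340
Wq = ρ/(μ−λ) = 0.6340/(61.8557−39.2157) = 0.02800 hr
In minutes: 0.02800·60 = 1.680 min

Final: 1.680 min


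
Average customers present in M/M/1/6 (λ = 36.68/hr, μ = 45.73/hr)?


ρ = 36.68/45.73 = 0.8021
L = ρ[1 − (K+1)ρ^K + Kρ^(K+1)] / [(1−ρ)(1−ρ^(K+1))]
Numerator: 0.8021·(1 − 7·0.266299 + 6·0.213598) = 0.334874
Denominator: (0.1979)·(0.786402) = 0.155630
L = 0.334874/0.155630 = 2.1517

Final: 2.1517


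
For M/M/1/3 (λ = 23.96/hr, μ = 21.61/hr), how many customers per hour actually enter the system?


ρ = 1.1087; P_K = (1−ρ)ρ^3/(1−ρ^4) = 0.289935
λ_eff = λ(1 − P_K) = 23.96·(1 − 0.289935) = 23.96·0.710065 = 17.0132 /hr

Final: 17.0132 /hr


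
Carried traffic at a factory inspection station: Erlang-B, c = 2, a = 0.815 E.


B(2,0.815) = 0.154679 (Erlang-B)
Carried load = a(1 − B) = 0.815·(1 − 0.154679) = 0.815·0.845321 = 0.6889 E

Final: 0.6889 Erlangs


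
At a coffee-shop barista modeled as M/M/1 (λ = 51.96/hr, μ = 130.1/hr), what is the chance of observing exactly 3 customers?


ρ = 51.96/130.1 = 0.3994
P_n = (1−ρ)·ρ^n = (1 − 0.3994)·0.3994^3 = 0.6006·0.063705 = 0.038262

Final: 0.038262


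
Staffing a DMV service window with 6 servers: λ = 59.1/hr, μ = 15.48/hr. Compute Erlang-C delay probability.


a = λ/μ = 3.8178; ρ = a/6 = 0.6363
P₀ = 0.020484 (from M/M/c formula)
C(c,a) = [a^c/(c!(1−ρ))]·P₀ = [3096.70009/(720·0.3637)]·0.020484
= 11.82576·0.020484 = 0.242243

Final: 0.242243


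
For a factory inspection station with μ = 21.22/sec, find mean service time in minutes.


Mean service time = 1/μ = 1/21.22 second = 0.04713 second
In minutes: 0.04713 × 0.0166667 = 0.0007854 min

Final: 0.0007854 min


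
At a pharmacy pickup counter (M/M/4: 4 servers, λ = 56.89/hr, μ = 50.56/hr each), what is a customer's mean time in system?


a = 1.1252; ρ = 0.2813; P₀ = 0.323772
Lq = P₀·a^c·ρ/(c!(1−ρ)²) = 0.01178
Wq = Lq/λ = 0.01178/56.89 = 0.0002070 hr
W = Wq + 1/μ = 0.0002070 + 0.01978 = 0.01999 hr

Final: 0.01999 hr


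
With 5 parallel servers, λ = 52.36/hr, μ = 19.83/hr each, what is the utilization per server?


ρ = λ/(cμ) = 52.36/(5·19.83) = 52.36/99.15 = 0.5281

Final: 0.5281


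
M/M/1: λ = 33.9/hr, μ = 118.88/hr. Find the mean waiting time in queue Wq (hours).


ρ = 33.9/118.88 = 0.2852
Wq = ρ/(μ−λ) = 0.2852/(118.88 − 33.9) = 0.2852/84.98 = 0.003356 hr

Final: 0.003356 hr


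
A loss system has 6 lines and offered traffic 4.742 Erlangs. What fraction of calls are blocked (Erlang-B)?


B(c,a) = (a^c/c!) / Σ_{k=0}^{c} a^k/k!
a^6/6! = 15.791988
Σ terms (k=0..6): 1.00000 + 4.74200 + 11.24328 + 17.77188 + 21.06857 + 19.98143 + 15.79199 = 91.599143
B = 15.791988/91.599143 = 0.172403

Final: 0.172403


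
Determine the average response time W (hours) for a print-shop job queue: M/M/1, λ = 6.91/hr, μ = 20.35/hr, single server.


W = 1/(μ−λ) = 1/(20.35 − 6.91) = 1/13.44 = 0.07440 hr

Final: 0.07440 hr


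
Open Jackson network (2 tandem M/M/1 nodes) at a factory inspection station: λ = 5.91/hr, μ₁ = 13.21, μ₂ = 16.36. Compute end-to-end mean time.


Each node sees arrival rate λ = 5.91/hr (tandem ⇒ throughput preserved).
W₁ = 1/(μ₁−λ) = 1/(13.21−5.91) = 0.13699 hr
W₂ = 1/(μ₂−λ) = 1/(16.36−5.91) = 0.09569 hr
W_total = W₁ + W₂ = 0.13699 + 0.09569 = 0.23268 hr

Final: 0.23268 hr


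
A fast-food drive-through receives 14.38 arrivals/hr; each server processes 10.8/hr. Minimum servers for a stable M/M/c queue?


Stability requires cμ > λ ⇔ c > λ/μ.
λ/μ = 14.38/10.8 = 1.3315
Minimum integer c = ⌊1.3315⌋ + 1 = 2
Check: 2·10.8 = 21.60 > 14.38, while 1·10.8 = 10.80 ≤ 14.38

Final: 2 servers


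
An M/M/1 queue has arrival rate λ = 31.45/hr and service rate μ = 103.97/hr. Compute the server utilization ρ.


ρ = λ/μ = 31.45/103.97 = 0.3025

Final: 0.3025


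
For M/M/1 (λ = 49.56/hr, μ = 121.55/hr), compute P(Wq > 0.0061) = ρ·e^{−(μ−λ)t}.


ρ = 49.56/121.55 = 0.4077
P(Wq > t) = ρ·e^{−(μ−λ)t} = 0.4077·e^{−0.4391}
= 0.4077·0.644591 = 0.262821

Final: 0.262821


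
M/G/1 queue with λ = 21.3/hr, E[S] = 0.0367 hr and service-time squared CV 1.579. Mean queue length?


ρ = λ·E[S] = 21.3·0.0367 = 0.7817
Lq = ρ²(1+C_s²)/(2(1−ρ)) = 0.6111·(1+1.579)/(2·0.2183)
= 0.6111·2.5790/0.4366 = 3.60976

Final: 3.60976


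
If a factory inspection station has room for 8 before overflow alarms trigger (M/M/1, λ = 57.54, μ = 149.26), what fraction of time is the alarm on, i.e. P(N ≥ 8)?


ρ = 57.54/149.26 = 0.3855
P(N ≥ n) = ρ^n = 0.3855^8 = 0.0004878

Final: 0.0004878


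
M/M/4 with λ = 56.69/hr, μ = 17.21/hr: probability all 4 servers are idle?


a = λ/μ = 56.69/17.21 = 3.2940; ρ = a/c = 0.8235
Σ_{k=0}^{3} a^k/k! (terms k=0..3) = 1.00000 + 3.29402 + 5.42527 + 5.95697 = 15.67625
Tail: a^4/(4!(1−ρ)) = 117.73412/(24·0.1765) = 27.79430
P₀ = 1/(15.67625 + 27.79430) = 1/43.47055 = 0.023004

Final: 0.023004


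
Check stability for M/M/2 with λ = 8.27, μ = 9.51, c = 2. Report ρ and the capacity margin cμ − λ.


Total capacity cμ = 2·9.51 = 19.02/hr
ρ = λ/(cμ) = 8.27/19.02 = 0.4348
Stable ⇔ ρ < 1: YES
Spare capacity = cμ − λ = 19.02 − 8.27 = 10.75/hr

Final: ρ = 0.4348; stable; margin = 10.75/hr


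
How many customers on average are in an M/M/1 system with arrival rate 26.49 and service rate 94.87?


ρ = λ/μ = 26.49/94.87 = 0.2792
L = ρ/(1−ρ) = 0.2792/(1 − 0.2792) = 0.2792/0.7208 = 0.3874

Final: 0.3874


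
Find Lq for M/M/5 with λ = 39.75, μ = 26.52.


a = λ/μ = 1.4989; ρ = a/5 = 0.2998
P₀ = 0.223028
Lq = P₀·a^c·ρ / (c!·(1−ρ)²) = 0.223028·7.56516·0.2998/(120·0.49032)
= 0.008596

Final: 0.008596


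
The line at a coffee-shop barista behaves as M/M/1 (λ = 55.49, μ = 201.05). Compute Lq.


ρ = 55.49/201.05 = 0.2760
Lq = ρ²/(1−ρ) = 0.07618/0.7240 = 0.1052

Final: 0.1052


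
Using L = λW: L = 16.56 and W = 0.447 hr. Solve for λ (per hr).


λ = L/W = 16.56/0.447 = 37.0470 /hr

Final: 37.0470 /hr


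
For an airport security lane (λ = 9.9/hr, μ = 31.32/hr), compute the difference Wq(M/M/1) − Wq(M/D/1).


ρ = 9.9/31.32 = 0.3161
Wq(M/M/1) = ρ/(μ−λ) = 0.3161/21.42 = 0.01476 hr
Wq(M/D/1) = ρ/(2(μ−λ)) = 0.007378 hr
Savings = 0.01476 − 0.007378 = 0.007378 hr

Final: 0.007378 hr


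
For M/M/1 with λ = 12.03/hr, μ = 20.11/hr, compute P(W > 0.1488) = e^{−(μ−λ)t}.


W ~ Exponential(μ−λ) for M/M/1.
μ − λ = 20.11 − 12.03 = 8.0800
P(W > t) = e^{−(μ−λ)t} = e^{−1.2023} = 0.300501

Final: 0.300501


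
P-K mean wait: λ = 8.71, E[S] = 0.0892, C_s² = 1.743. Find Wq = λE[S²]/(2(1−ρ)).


ρ = λ·E[S] = 8.71·0.0892 = 0.7769
E[S²] = E[S]²(1+C_s²) = 0.0892²·(1+1.743) = 0.021825
Wq = λ·E[S²]/(2(1−ρ)) = 8.71·0.021825/(2·0.2231) = 0.42609 hr

Final: 0.42609 hr


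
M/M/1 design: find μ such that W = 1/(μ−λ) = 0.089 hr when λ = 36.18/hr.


W = 1/(μ−λ) ⇒ μ − λ = 1/W = 1/0.089 = 11.2360
μ = λ + 1/W = 36.18 + 11.2360 = 47.4160 per hr

Final: 47.4160 /hr


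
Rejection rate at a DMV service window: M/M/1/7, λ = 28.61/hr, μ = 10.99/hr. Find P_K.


ρ = λ/μ = 28.61/10.99 = 2.6033
P_K = (1−ρ)ρ^K/(1−ρ^(K+1)) = (-1.6033·810.291266)/(1 − 2109.411567)
= -1299.120301/-2108.411567 = 0.616161

Final: 0.616161


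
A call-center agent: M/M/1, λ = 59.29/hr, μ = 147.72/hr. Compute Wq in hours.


ρ = 59.29/147.72 = 0.4014
Wq = ρ/(μ−λ) = 0.4014/(147.72 − 59.29) = 0.4014/88.43 = 0.004539 hr

Final: 0.004539 hr


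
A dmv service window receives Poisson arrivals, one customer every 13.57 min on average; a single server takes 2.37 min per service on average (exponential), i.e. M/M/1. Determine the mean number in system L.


λ = 60/13.57 = 4.4215 /hr
μ = 60/2.37 = 25.3165 /hr
ρ = λ/μ = 4.4215/25.3165 = 0.1746
L = ρ/(1−ρ) = 0.1746/0.8254 = 0.2116

Final: 0.2116


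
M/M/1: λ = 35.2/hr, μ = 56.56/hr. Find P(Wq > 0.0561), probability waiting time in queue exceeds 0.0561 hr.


ρ = 35.2/56.56 = 0.6223
P(Wq > t) = ρ·e^{−(μ−λ)t} = 0.6223·e^{−1.1983}
= 0.6223·0.301708 = 0.187767

Final: 0.187767


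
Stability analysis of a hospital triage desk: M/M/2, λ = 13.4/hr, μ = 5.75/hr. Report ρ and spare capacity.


Total capacity cμ = 2·5.75 = 11.50/hr
ρ = λ/(cμ) = 13.4/11.50 = 1.1652
Stable ⇔ ρ < 1: NO
Spare capacity = cμ − λ = 11.50 − 13.4 = -1.90/hr

Final: ρ = 1.1652; unstable; margin = -1.90/hr


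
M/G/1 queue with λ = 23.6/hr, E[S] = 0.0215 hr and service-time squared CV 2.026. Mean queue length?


ρ = λ·E[S] = 23.6·0.0215 = 0.5074
Lq = ρ²(1+C_s²)/(2(1−ρ)) = 0.2575·(1+2.026)/(2·0.4926)
= 0.2575·3.0260/0.9852 = 0.79076

Final: 0.79076


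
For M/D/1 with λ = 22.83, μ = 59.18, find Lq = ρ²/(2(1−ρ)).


ρ = 22.83/59.18 = 0.3858
M/D/1: Lq = ρ²/(2(1−ρ)) = 0.1488/(2·0.6142) = 0.12114

Final: 0.12114


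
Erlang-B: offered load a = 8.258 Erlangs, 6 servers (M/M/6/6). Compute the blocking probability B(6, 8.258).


B(c,a) = (a^c/c!) / Σ_{k=0}^{c} a^k/k!
a^6/6! = 440.470447
Σ terms (k=0..6): 1.00000 + 8.25800 + 34.09728 + 93.85845 + 193.77077 + 320.03181 + 440.47045 = 1091.486763
B = 440.470447/1091.486763 = 0.403551

Final: 0.403551


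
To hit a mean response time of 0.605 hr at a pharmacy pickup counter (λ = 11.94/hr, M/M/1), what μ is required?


W = 1/(μ−λ) ⇒ μ − λ = 1/W = 1/0.605 = 1.6529
μ = λ + 1/W = 11.94 + 1.6529 = 13.5929 per hr

Final: 13.5929 /hr


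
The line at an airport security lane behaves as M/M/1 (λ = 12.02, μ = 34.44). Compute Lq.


ρ = 12.02/34.44 = 0.3490
Lq = ρ²/(1−ρ) = 0.1218/0.6510 = 0.1871

Final: 0.1871


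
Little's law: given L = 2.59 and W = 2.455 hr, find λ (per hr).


λ = L/W = 2.59/2.455 = 1.0550 /hr

Final: 1.0550 /hr


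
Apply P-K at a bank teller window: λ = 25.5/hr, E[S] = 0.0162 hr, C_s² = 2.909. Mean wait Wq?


ρ = λ·E[S] = 25.5·0.0162 = 0.4131
E[S²] = E[S]²(1+C_s²) = 0.0162²·(1+2.909) = 0.001026
Wq = λ·E[S²]/(2(1−ρ)) = 25.5·0.001026/(2·0.5869) = 0.02229 hr

Final: 0.02229 hr


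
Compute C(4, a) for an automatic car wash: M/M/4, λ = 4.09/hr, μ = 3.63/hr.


a = λ/μ = 1.1267; ρ = a/4 = 0.2817
P₀ = 0.323274 (from M/M/c formula)
C(c,a) = [a^c/(c!(1−ρ))]·P₀ = [1.61164/(24·0.7183)]·0.323274
= 0.09348·0.323274 = 0.030221

Final: 0.030221


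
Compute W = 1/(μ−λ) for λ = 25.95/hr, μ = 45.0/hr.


W = 1/(μ−λ) = 1/(45.0 − 25.95) = 1/19.05 = 0.05249 hr

Final: 0.05249 hr


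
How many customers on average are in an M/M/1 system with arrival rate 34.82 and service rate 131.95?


ρ = λ/μ = 34.82/131.95 = 0.2639
L = ρ/(1−ρ) = 0.2639/(1 − 0.2639) = 0.2639/0.7361 = 0.3585

Final: 0.3585


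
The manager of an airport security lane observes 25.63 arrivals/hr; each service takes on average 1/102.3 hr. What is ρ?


ρ = λ/μ = 25.63/102.3 = 0.2505

Final: 0.2505


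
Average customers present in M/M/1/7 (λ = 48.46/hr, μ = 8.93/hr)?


ρ = 48.46/8.93 = 5.4267
L = ρ[1 − (K+1)ρ^K + Kρ^(K+1)] / [(1−ρ)(1−ρ^(K+1))]
Numerator: 5.4267·(1 − 8·138587.371033 + 7·752065.397566) = 22551861.211685
Denominator: (-4.4267)·(-752064.397566) = 3329127.170863
L = 22551861.211685/3329127.170863 = 6.7741

Final: 6.7741


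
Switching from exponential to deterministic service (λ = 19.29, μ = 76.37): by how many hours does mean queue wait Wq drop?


ρ = 19.29/76.37 = 0.2526
Wq(M/M/1) = ρ/(μ−λ) = 0.2526/57.08 = 0.004425 hr
Wq(M/D/1) = ρ/(2(μ−λ)) = 0.002213 hr
Savings = 0.004425 − 0.002213 = 0.002213 hr

Final: 0.002213 hr


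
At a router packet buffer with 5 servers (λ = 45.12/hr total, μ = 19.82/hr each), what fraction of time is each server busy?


ρ = λ/(cμ) = 45.12/(5·19.82) = 45.12/99.10 = 0.4553

Final: 0.4553


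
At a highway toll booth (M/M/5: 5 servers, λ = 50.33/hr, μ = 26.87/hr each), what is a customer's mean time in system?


a = 1.8731; ρ = 0.3746; P₀ = 0.152841
Lq = P₀·a^c·ρ/(c!(1−ρ)²) = 0.02813
Wq = Lq/λ = 0.02813/50.33 = 0.0005589 hr
W = Wq + 1/μ = 0.0005589 + 0.03722 = 0.03778 hr

Final: 0.03778 hr


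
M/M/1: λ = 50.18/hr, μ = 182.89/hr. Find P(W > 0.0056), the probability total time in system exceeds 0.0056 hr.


W ~ Exponential(μ−λ) for M/M/1.
μ − λ = 182.89 − 50.18 = 132.7100
P(W > t) = e^{−(μ−λ)t} = e^{−0.7432} = 0.475601

Final: 0.475601


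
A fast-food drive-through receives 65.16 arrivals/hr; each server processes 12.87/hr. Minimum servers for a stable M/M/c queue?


Stability requires cμ > λ ⇔ c > λ/μ.
λ/μ = 65.16/12.87 = 5.0629
Minimum integer c = ⌊5.0629⌋ + 1 = 6
Check: 6·12.87 = 77.22 > 65.16, while 5·12.87 = 64.35 ≤ 65.16

Final: 6 servers


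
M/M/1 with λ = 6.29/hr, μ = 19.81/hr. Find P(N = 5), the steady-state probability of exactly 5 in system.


ρ = 6.29/19.81 = 0.3175
P_n = (1−ρ)·ρ^n = (1 − 0.3175)·0.3175^5 = 0.6825·0.003227 = 0.002203

Final: 0.002203


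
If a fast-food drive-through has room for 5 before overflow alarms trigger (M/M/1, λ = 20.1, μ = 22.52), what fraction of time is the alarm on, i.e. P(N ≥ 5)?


ρ = 20.1/22.52 = 0.8925
P(N ≥ n) = ρ^n = 0.8925^5 = 0.566420

Final: 0.566420


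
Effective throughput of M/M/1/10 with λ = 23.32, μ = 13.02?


ρ = 1.7911; P_K = (1−ρ)ρ^10/(1−ρ^11) = 0.442408
λ_eff = λ(1 − P_K) = 23.32·(1 − 0.442408) = 23.32·0.557592 = 13.0030 /hr

Final: 13.0030 /hr


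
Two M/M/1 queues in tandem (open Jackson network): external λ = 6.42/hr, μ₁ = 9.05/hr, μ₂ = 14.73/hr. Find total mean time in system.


Each node sees arrival rate λ = 6.42/hr (tandem ⇒ throughput preserved).
W₁ = 1/(μ₁−λ) = 1/(9.05−6.42) = 0.38023 hr
W₂ = 1/(μ₂−λ) = 1/(14.73−6.42) = 0.12034 hr
W_total = W₁ + W₂ = 0.38023 + 0.12034 = 0.50057 hr

Final: 0.50057 hr


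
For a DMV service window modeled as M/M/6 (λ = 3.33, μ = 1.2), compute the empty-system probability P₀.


a = λ/μ = 3.33/1.2 = 2.7750; ρ = a/c = 0.4625
Σ_{k=0}^{5} a^k/k! (terms k=0..5) = 1.00000 + 2.77500 + 3.85031 + 3.56154 + 2.47082 + 1.37130 = 15.02897
Tail: a^6/(6!(1−ρ)) = 456.64418/(720·0.5375) = 1.17996
P₀ = 1/(15.02897 + 1.17996) = 1/16.20893 = 0.061694

Final: 0.061694


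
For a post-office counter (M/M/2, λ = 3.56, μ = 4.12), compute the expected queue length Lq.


a = λ/μ = 0.8641; ρ = a/2 = 0.4320
P₀ = 0.396610
Lq = P₀·a^c·ρ / (c!·(1−ρ)²) = 0.396610·0.74663·0.4320/(2·0.32258)
= 0.19830

Final: 0.19830


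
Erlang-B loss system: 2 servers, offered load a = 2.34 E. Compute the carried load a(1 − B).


B(2,2.34) = 0.450459 (Erlang-B)
Carried load = a(1 − B) = 2.34·(1 − 0.450459) = 2.34·0.549541 = 1.2859 E

Final: 1.2859 Erlangs


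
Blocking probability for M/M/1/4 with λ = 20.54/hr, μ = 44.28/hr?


ρ = λ/μ = 20.54/44.28 = 0.4639
P_K = (1−ρ)ρ^K/(1−ρ^(K+1)) = (0.5361·0.046299)/(1 − 0.021477)
= 0.024822/0.978523 = 0.025367

Final: 0.025367


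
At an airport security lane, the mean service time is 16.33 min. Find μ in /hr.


μ = 1/(service time) in consistent units.
1 hour = 60 min, so μ = 60/16.33 = 3.6742 per hour

Final: 3.6742 /hr


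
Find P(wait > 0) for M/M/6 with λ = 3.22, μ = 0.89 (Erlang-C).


a = λ/μ = 3.6180; ρ = a/6 = 0.6030
P₀ = 0.025505 (from M/M/c formula)
C(c,a) = [a^c/(c!(1−ρ))]·P₀ = [2242.82398/(720·0.3970)]·0.025505
= 7.84636·0.025505 = 0.200124

Final: 0.200124


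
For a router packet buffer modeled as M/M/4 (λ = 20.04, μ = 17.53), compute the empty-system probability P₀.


a = λ/μ = 20.04/17.53 = 1.1432; ρ = a/c = 0.2858
Σ_{k=0}^{3} a^k/k! (terms k=0..3) = 1.00000 + 1.14318 + 0.65343 + 0.24900 = 3.04562
Tail: a^4/(4!(1−ρ)) = 1.70790/(24·0.7142) = 0.09964
P₀ = 1/(3.04562 + 0.09964) = 1/3.14525 = 0.317939

Final: 0.317939


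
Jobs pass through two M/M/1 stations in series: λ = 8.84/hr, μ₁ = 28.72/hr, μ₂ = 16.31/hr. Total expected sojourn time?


Each node sees arrival rate λ = 8.84/hr (tandem ⇒ throughput preserved).
W₁ = 1/(μ₁−λ) = 1/(28.72−8.84) = 0.05030 hr
W₂ = 1/(μ₂−λ) = 1/(16.31−8.84) = 0.13387 hr
W_total = W₁ + W₂ = 0.05030 + 0.13387 = 0.18417 hr

Final: 0.18417 hr


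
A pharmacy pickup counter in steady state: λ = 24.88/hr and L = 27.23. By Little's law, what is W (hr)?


W = L/λ = 27.23/24.88 = 1.0945 hr

Final: 1.0945 hr


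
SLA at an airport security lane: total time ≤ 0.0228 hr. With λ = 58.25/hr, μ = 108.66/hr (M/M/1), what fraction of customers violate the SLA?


W ~ Exponential(μ−λ) for M/M/1.
μ − λ = 108.66 − 58.25 = 50.4100
P(W > t) = e^{−(μ−λ)t} = e^{−1.1493} = 0.316843

Final: 0.316843


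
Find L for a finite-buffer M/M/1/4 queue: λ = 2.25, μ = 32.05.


ρ = 2.25/32.05 = 0.07020
L = ρ[1 − (K+1)ρ^K + Kρ^(K+1)] / [(1−ρ)(1−ρ^(K+1))]
Numerator: 0.07020·(1 − 5·0.00002429 + 4·0.000001705) = 0.070195
Denominator: (0.9298)·(0.999998) = 0.929796
L = 0.070195/0.929796 = 0.07549

Final: 0.07549


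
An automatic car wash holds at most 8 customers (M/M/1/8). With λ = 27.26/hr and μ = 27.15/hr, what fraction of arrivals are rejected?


ρ = λ/μ = 27.26/27.15 = 1.0041
P_K = (1−ρ)ρ^K/(1−ρ^(K+1)) = (-0.004052·1.032876)/(1 − 1.037061)
= -0.004185/-0.037061 = 0.112917

Final: 0.112917


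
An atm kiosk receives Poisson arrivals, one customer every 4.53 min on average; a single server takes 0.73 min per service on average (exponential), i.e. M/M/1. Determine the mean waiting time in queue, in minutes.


λ = 60/4.53 = 13.2450 /hr
μ = 60/0.73 = 82.1918 /hr
ρ = λ/μ = 13.2450/82.1918 = 0.1611
Wq = ρ/(μ−λ) = 0.1611/(82.1918−13.2450) = 0.002337 hr
In minutes: 0.002337·60 = 0.1402 min

Final: 0.1402 min


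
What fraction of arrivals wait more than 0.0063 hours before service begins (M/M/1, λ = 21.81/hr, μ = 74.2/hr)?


ρ = 21.81/74.2 = 0.2939
P(Wq > t) = ρ·e^{−(μ−λ)t} = 0.2939·e^{−0.3301}
= 0.2939·0.718883 = 0.211305

Final: 0.211305


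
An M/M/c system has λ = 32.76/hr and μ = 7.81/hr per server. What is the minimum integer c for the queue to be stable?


Stability requires cμ > λ ⇔ c > λ/μ.
λ/μ = 32.76/7.81 = 4.1946
Minimum integer c = ⌊4.1946⌋ + 1 = 5
Check: 5·7.81 = 39.05 > 32.76, while 4·7.81 = 31.24 ≤ 32.76

Final: 5 servers


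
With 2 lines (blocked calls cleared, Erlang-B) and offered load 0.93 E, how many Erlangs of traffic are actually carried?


B(2,0.93) = 0.183051 (Erlang-B)
Carried load = a(1 − B) = 0.93·(1 − 0.183051) = 0.93·0.816949 = 0.7598 E

Final: 0.7598 Erlangs


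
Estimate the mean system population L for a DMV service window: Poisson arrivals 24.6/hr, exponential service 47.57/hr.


ρ = λ/μ = 24.6/47.57 = 0.5171
L = ρ/(1−ρ) = 0.5171/(1 − 0.5171) = 0.5171/0.4829 = 1.0710

Final: 1.0710


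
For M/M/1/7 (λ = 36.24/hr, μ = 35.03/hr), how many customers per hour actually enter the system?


ρ = 1.0345; P_K = (1−ρ)ρ^7/(1−ρ^8) = 0.140351
λ_eff = λ(1 − P_K) = 36.24·(1 − 0.140351) = 36.24·0.859649 = 31.1537 /hr

Final: 31.1537 /hr


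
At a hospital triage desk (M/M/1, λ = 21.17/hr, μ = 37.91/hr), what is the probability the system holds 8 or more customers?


ρ = 21.17/37.91 = 0.5584
P(N ≥ n) = ρ^n = 0.5584^8 = 0.009457

Final: 0.009457


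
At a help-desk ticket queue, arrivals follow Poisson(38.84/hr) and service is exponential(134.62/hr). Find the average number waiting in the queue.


ρ = 38.84/134.62 = 0.2885
Lq = ρ²/(1−ρ) = 0.08324/0.7115 = 0.1170

Final: 0.1170


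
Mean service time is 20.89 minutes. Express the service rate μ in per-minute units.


μ = 1/(service time) in consistent units.
1 minute = 1 min, so μ = 1/20.89 = 0.04787 per minute

Final: 0.04787 /min


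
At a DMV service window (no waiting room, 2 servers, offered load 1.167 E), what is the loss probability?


B(c,a) = (a^c/c!) / Σ_{k=0}^{c} a^k/k!
a^2/2! = 0.680945
Σ terms (k=0..2): 1.00000 + 1.16700 + 0.68094 = 2.847945
B = 0.680945/2.847945 = 0.239100

Final: 0.239100


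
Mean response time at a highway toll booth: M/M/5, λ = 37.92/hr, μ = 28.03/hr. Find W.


a = 1.3528; ρ = 0.2706; P₀ = 0.258271
Lq = P₀·a^c·ρ/(c!(1−ρ)²) = 0.004959
Wq = Lq/λ = 0.004959/37.92 = 0.0001308 hr
W = Wq + 1/μ = 0.0001308 + 0.03568 = 0.03581 hr

Final: 0.03581 hr


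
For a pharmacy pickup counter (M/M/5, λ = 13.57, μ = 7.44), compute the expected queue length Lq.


a = λ/μ = 1.8239; ρ = a/5 = 0.3648
P₀ = 0.160656
Lq = P₀·a^c·ρ / (c!·(1−ρ)²) = 0.160656·20.18527·0.3648/(120·0.40350)
= 0.02443

Final: 0.02443


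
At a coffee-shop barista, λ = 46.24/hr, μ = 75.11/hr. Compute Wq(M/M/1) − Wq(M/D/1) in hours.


ρ = 46.24/75.11 = 0.6156
Wq(M/M/1) = ρ/(μ−λ) = 0.6156/28.87 = 0.02132 hr
Wq(M/D/1) = ρ/(2(μ−λ)) = 0.01066 hr
Savings = 0.02132 − 0.01066 = 0.01066 hr

Final: 0.01066 hr


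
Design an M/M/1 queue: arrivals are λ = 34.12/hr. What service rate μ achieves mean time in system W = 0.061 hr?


W = 1/(μ−λ) ⇒ μ − λ = 1/W = 1/0.061 = 16.3934
μ = λ + 1/W = 34.12 + 16.3934 = 50.5134 per hr

Final: 50.5134 /hr


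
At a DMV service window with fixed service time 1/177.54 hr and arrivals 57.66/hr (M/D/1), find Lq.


ρ = 57.66/177.54 = 0.3248
M/D/1: Lq = ρ²/(2(1−ρ)) = 0.1055/(2·0.6752) = 0.07810

Final: 0.07810


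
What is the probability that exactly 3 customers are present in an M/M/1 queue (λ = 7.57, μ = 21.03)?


ρ = 7.57/21.03 = 0.3600
P_n = (1−ρ)·ρ^n = (1 − 0.3600)·0.3600^3 = 0.6400·0.046641 = 0.029852

Final: 0.029852


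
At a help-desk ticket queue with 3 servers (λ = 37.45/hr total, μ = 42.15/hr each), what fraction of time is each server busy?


ρ = λ/(cμ) = 37.45/(3·42.15) = 37.45/126.45 = 0.2962

Final: 0.2962


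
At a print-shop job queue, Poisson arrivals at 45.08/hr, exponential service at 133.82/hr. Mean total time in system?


W = 1/(μ−λ) = 1/(133.82 − 45.08) = 1/88.74 = 0.01127 hr

Final: 0.01127 hr


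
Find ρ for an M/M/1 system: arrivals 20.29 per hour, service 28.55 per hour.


ρ = λ/μ = 20.29/28.55 = 0.7107

Final: 0.7107


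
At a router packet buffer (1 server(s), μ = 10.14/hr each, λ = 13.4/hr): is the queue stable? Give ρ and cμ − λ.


Total capacity cμ = 1·10.14 = 10.14/hr
ρ = λ/(cμ) = 13.4/10.14 = 1.3215
Stable ⇔ ρ < 1: NO
Spare capacity = cμ − λ = 10.14 − 13.4 = -3.26/hr

Final: ρ = 1.3215; unstable; margin = -3.26/hr


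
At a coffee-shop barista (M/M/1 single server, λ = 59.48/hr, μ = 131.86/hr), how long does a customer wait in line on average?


ρ = 59.48/131.86 = 0.4511
Wq = ρ/(μ−λ) = 0.4511/(131.86 − 59.48) = 0.4511/72.38 = 0.006232 hr

Final: 0.006232 hr


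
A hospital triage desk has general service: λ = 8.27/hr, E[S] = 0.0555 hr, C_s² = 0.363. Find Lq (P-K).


ρ = λ·E[S] = 8.27·0.0555 = 0.4590
Lq = ρ²(1+C_s²)/(2(1−ρ)) = 0.2107·(1+0.363)/(2·0.5410)
= 0.2107·1.3630/1.0820 = 0.26537

Final: 0.26537


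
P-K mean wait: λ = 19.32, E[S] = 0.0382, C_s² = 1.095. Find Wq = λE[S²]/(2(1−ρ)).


ρ = λ·E[S] = 19.32·0.0382 = 0.7380
E[S²] = E[S]²(1+C_s²) = 0.0382²·(1+1.095) = 0.003057
Wq = λ·E[S²]/(2(1−ρ)) = 19.32·0.003057/(2·0.2620) = 0.11273 hr

Final: 0.11273 hr


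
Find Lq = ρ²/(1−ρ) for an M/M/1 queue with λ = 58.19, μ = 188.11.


ρ = 58.19/188.11 = 0.3093
Lq = ρ²/(1−ρ) = 0.09569/0.6907 = 0.1386

Final: 0.1386


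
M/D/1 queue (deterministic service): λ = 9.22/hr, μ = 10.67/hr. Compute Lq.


ρ = 9.22/10.67 = 0.8641
M/D/1: Lq = ρ²/(2(1−ρ)) = 0.7467/(2·0.1359) = 2.74726

Final: 2.74726


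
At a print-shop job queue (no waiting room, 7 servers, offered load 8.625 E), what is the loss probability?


B(c,a) = (a^c/c!) / Σ_{k=0}^{c} a^k/k!
a^7/7! = 704.503556
Σ terms (k=0..7): 1.00000 + 8.62500 + 37.19531 + 106.93652 + 230.58188 + 397.75374 + 571.77100 + 704.50356 = 2058.367014
B = 704.503556/2058.367014 = 0.342263

Final: 0.342263


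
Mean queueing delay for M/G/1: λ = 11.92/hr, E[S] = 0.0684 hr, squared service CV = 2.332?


ρ = λ·E[S] = 11.92·0.0684 = 0.8153
E[S²] = E[S]²(1+C_s²) = 0.0684²·(1+2.332) = 0.015589
Wq = λ·E[S²]/(2(1−ρ)) = 11.92·0.015589/(2·0.1847) = 0.50311 hr

Final: 0.50311 hr


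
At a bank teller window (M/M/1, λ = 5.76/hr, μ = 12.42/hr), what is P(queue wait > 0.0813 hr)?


ρ = 5.76/12.42 = 0.4638
P(Wq > t) = ρ·e^{−(μ−λ)t} = 0.4638·e^{−0.5415}
= 0.4638·0.581899 = 0.269866

Final: 0.269866


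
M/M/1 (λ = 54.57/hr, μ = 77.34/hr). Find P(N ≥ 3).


ρ = 54.57/77.34 = 0.7056
P(N ≥ n) = ρ^n = 0.7056^3 = 0.351277

Final: 0.351277


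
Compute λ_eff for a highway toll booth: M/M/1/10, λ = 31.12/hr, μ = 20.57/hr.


ρ = 1.5129; P_K = (1−ρ)ρ^10/(1−ρ^11) = 0.342616
λ_eff = λ(1 − P_K) = 31.12·(1 − 0.342616) = 31.12·0.657384 = 20.4578 /hr

Final: 20.4578 /hr


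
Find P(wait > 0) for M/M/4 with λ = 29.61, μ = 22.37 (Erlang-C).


a = λ/μ = 1.3236; ρ = a/4 = 0.3309
P₀ = 0.264736 (from M/M/c formula)
C(c,a) = [a^c/(c!(1−ρ))]·P₀ = [3.06966/(24·0.6691)]·0.264736
= 0.19116·0.264736 = 0.050607

Final: 0.050607


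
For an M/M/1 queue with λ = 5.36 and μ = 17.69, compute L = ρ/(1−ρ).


ρ = λ/μ = 5.36/17.69 = 0.3030
L = ρ/(1−ρ) = 0.3030/(1 − 0.3030) = 0.3030/0.6970 = 0.4347

Final: 0.4347


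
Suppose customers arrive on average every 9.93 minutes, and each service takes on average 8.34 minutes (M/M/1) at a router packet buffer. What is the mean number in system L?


λ = 60/9.93 = 6.0423 /hr
μ = 60/8.34 = 7.1942 /hr
ρ = λ/μ = 6.0423/7.1942 = 0.8399
L = ρ/(1−ρ) = 0.8399/0.1601 = 5.2453

Final: 5.2453


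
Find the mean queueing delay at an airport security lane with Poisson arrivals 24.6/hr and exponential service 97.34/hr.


ρ = 24.6/97.34 = 0.2527
Wq = ρ/(μ−λ) = 0.2527/(97.34 − 24.6) = 0.2527/72.74 = 0.003474 hr

Final: 0.003474 hr


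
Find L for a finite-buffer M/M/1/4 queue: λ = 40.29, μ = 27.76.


ρ = 40.29/27.76 = 1.4514
L = ρ[1 − (K+1)ρ^K + Kρ^(K+1)] / [(1−ρ)(1−ρ^(K+1))]
Numerator: 1.4514·(1 − 5·4.437223 + 4·6.440047) = 6.638669
Denominator: (-0.4514)·(-5.440047) = 2.455468
L = 6.638669/2.455468 = 2.7036

Final: 2.7036
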